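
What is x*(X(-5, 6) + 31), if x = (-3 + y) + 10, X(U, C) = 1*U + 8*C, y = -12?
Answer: -370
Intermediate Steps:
X(U, C) = U + 8*C
x = -5 (x = (-3 - 12) + 10 = -15 + 10 = -5)
x*(X(-5, 6) + 31) = -5*((-5 + 8*6) + 31) = -5*((-5 + 48) + 31) = -5*(43 + 31) = -5*74 = -370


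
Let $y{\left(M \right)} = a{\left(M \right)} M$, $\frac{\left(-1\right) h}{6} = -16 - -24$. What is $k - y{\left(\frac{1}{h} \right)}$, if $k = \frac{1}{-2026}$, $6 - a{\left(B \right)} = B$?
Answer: $\frac{291605}{2333952} \approx 0.12494$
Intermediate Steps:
$a{\left(B \right)} = 6 - B$
$h = -48$ ($h = - 6 \left(-16 - -24\right) = - 6 \left(-16 + 24\right) = \left(-6\right) 8 = -48$)
$y{\left(M \right)} = M \left(6 - M\right)$ ($y{\left(M \right)} = \left(6 - M\right) M = M \left(6 - M\right)$)
$k = - \frac{1}{2026} \approx -0.00049358$
$k - y{\left(\frac{1}{h} \right)} = - \frac{1}{2026} - \frac{6 - \frac{1}{-48}}{-48} = - \frac{1}{2026} - - \frac{6 - - \frac{1}{48}}{48} = - \frac{1}{2026} - - \frac{6 + \frac{1}{48}}{48} = - \frac{1}{2026} - \left(- \frac{1}{48}\right) \frac{289}{48} = - \frac{1}{2026} - - \frac{289}{2304} = - \frac{1}{2026} + \frac{289}{2304} = \frac{291605}{2333952}$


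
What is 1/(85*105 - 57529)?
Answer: -1/48604 ≈ -2.0574e-5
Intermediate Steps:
1/(85*105 - 57529) = 1/(8925 - 57529) = 1/(-48604) = -1/48604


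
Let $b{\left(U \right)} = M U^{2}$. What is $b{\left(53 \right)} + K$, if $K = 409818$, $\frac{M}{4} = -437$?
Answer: $-4500314$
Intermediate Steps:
$M = -1748$ ($M = 4 \left(-437\right) = -1748$)
$b{\left(U \right)} = - 1748 U^{2}$
$b{\left(53 \right)} + K = - 1748 \cdot 53^{2} + 409818 = \left(-1748\right) 2809 + 409818 = -4910132 + 409818 = -4500314$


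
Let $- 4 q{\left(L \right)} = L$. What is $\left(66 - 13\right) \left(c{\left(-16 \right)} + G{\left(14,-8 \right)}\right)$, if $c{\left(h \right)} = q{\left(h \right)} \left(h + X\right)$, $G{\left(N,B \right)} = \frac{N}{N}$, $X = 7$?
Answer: $-1855$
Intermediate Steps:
$q{\left(L \right)} = - \frac{L}{4}$
$G{\left(N,B \right)} = 1$
$c{\left(h \right)} = - \frac{h \left(7 + h\right)}{4}$ ($c{\left(h \right)} = - \frac{h}{4} \left(h + 7\right) = - \frac{h}{4} \left(7 + h\right) = - \frac{h \left(7 + h\right)}{4}$)
$\left(66 - 13\right) \left(c{\left(-16 \right)} + G{\left(14,-8 \right)}\right) = \left(66 - 13\right) \left(\left(- \frac{1}{4}\right) \left(-16\right) \left(7 - 16\right) + 1\right) = 53 \left(\left(- \frac{1}{4}\right) \left(-16\right) \left(-9\right) + 1\right) = 53 \left(-36 + 1\right) = 53 \left(-35\right) = -1855$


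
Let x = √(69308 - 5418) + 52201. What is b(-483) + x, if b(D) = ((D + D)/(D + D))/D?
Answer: 25213082/483 + √63890 ≈ 52454.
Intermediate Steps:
b(D) = 1/D (b(D) = ((2*D)/((2*D)))/D = ((2*D)*(1/(2*D)))/D = 1/D)
x = 52201 + √63890 (x = √63890 + 52201 = 52201 + √63890 ≈ 52454.)
b(-483) + x = 1/(-483) + (52201 + √63890) = -1/483 + (52201 + √63890) = 25213082/483 + √63890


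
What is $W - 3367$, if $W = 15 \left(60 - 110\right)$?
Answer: $-4117$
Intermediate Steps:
$W = -750$ ($W = 15 \left(-50\right) = -750$)
$W - 3367 = -750 - 3367 = -4117$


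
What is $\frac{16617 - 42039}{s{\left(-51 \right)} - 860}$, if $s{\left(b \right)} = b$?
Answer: $\frac{25422}{911} \approx 27.906$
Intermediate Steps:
$\frac{16617 - 42039}{s{\left(-51 \right)} - 860} = \frac{16617 - 42039}{-51 - 860} = - \frac{25422}{-911} = \left(-25422\right) \left(- \frac{1}{911}\right) = \frac{25422}{911}$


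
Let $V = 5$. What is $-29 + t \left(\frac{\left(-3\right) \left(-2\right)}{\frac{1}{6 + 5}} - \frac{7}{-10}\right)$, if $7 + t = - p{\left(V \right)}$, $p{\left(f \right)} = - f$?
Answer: $- \frac{812}{5} \approx -162.4$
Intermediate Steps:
$t = -2$ ($t = -7 - \left(-1\right) 5 = -7 - -5 = -7 + 5 = -2$)
$-29 + t \left(\frac{\left(-3\right) \left(-2\right)}{\frac{1}{6 + 5}} - \frac{7}{-10}\right) = -29 - 2 \left(\frac{\left(-3\right) \left(-2\right)}{\frac{1}{6 + 5}} - \frac{7}{-10}\right) = -29 - 2 \left(\frac{6}{\frac{1}{11}} - - \frac{7}{10}\right) = -29 - 2 \left(6 \frac{1}{\frac{1}{11}} + \frac{7}{10}\right) = -29 - 2 \left(6 \cdot 11 + \frac{7}{10}\right) = -29 - 2 \left(66 + \frac{7}{10}\right) = -29 - \frac{667}{5} = - \frac{812}{5}$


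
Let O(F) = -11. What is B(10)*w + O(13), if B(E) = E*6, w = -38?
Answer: -2291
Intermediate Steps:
B(E) = 6*E
B(10)*w + O(13) = (6*10)*(-38) - 11 = 60*(-38) - 11 = -2280 - 11 = -2291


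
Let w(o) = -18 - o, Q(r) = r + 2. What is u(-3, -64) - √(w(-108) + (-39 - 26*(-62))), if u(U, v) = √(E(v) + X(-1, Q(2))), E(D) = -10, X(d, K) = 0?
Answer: -√1663 + I*√10 ≈ -40.78 + 3.1623*I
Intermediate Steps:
Q(r) = 2 + r
u(U, v) = I*√10 (u(U, v) = √(-10 + 0) = √(-10) = I*√10)
u(-3, -64) - √(w(-108) + (-39 - 26*(-62))) = I*√10 - √((-18 - 1*(-108)) + (-39 - 26*(-62))) = I*√10 - √((-18 + 108) + (-39 + 1612)) = I*√10 - √(90 + 1573) = I*√10 - √1663 = -√1663 + I*√10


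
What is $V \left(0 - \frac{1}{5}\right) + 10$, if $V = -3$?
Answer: $\frac{53}{5} \approx 10.6$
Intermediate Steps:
$V \left(0 - \frac{1}{5}\right) + 10 = - 3 \left(0 - \frac{1}{5}\right) + 10 = \left(-3\right) \left(- \frac{1}{5}\right) + 10 = \frac{3}{5} + 10 = \frac{53}{5}$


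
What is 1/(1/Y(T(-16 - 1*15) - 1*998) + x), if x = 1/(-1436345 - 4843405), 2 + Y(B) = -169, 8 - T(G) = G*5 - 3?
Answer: -119315250/697769 ≈ -171.00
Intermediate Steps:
T(G) = 11 - 5*G (T(G) = 8 - (G*5 - 3) = 8 - (5*G - 3) = 8 - (-3 + 5*G) = 8 + (3 - 5*G) = 11 - 5*G)
Y(B) = -171 (Y(B) = -2 - 169 = -171)
x = -1/6279750 (x = 1/(-6279750) = -1/6279750 ≈ -1.5924e-7)
1/(1/Y(T(-16 - 1*15) - 1*998) + x) = 1/(1/(-171) - 1/6279750) = 1/(-1/171 - 1/6279750) = 1/(-697769/119315250) = -119315250/697769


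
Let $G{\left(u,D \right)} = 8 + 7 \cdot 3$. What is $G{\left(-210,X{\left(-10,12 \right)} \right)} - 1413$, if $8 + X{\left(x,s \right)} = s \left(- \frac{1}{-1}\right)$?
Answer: $-1384$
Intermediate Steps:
$X{\left(x,s \right)} = -8 + s$ ($X{\left(x,s \right)} = -8 + s \left(- \frac{1}{-1}\right) = -8 + s \left(\left(-1\right) \left(-1\right)\right) = -8 + s 1 = -8 + s$)
$G{\left(u,D \right)} = 29$ ($G{\left(u,D \right)} = 8 + 21 = 29$)
$G{\left(-210,X{\left(-10,12 \right)} \right)} - 1413 = 29 - 1413 = -1384$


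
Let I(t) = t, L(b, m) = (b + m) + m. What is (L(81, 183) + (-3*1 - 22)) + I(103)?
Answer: 525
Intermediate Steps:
L(b, m) = b + 2*m
(L(81, 183) + (-3*1 - 22)) + I(103) = ((81 + 2*183) + (-3*1 - 22)) + 103 = ((81 + 366) + (-3 - 22)) + 103 = (447 - 25) + 103 = 422 + 103 = 525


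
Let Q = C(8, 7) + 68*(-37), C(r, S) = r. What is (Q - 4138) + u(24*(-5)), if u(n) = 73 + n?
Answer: -6693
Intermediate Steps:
Q = -2508 (Q = 8 + 68*(-37) = 8 - 2516 = -2508)
(Q - 4138) + u(24*(-5)) = (-2508 - 4138) + (73 + 24*(-5)) = -6646 + (73 - 120) = -6646 - 47 = -6693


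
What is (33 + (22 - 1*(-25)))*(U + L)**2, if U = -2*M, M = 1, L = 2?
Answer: 0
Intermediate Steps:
U = -2 (U = -2*1 = -2)
(33 + (22 - 1*(-25)))*(U + L)**2 = (33 + (22 - 1*(-25)))*(-2 + 2)**2 = (33 + (22 + 25))*0**2 = (33 + 47)*0 = 80*0 = 0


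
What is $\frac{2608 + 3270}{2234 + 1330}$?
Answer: $\frac{2939}{1782} \approx 1.6493$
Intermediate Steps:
$\frac{2608 + 3270}{2234 + 1330} = \frac{5878}{3564} = 5878 \cdot \frac{1}{3564} = \frac{2939}{1782}$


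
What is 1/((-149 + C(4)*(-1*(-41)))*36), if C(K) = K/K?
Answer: -1/3888 ≈ -0.00025720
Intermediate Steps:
C(K) = 1
1/((-149 + C(4)*(-1*(-41)))*36) = 1/((-149 + 1*(-1*(-41)))*36) = 1/((-149 + 1*41)*36) = 1/((-149 + 41)*36) = 1/(-108*36) = 1/(-3888) = -1/3888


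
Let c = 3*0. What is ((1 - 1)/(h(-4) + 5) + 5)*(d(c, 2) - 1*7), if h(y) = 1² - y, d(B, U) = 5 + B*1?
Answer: -10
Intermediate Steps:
c = 0
d(B, U) = 5 + B
h(y) = 1 - y
((1 - 1)/(h(-4) + 5) + 5)*(d(c, 2) - 1*7) = ((1 - 1)/((1 - 1*(-4)) + 5) + 5)*((5 + 0) - 1*7) = (0/((1 + 4) + 5) + 5)*(5 - 7) = (0/(5 + 5) + 5)*(-2) = (0/10 + 5)*(-2) = (0*(⅒) + 5)*(-2) = (0 + 5)*(-2) = 5*(-2) = -10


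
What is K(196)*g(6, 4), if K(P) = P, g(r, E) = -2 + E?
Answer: 392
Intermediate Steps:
K(196)*g(6, 4) = 196*(-2 + 4) = 196*2 = 392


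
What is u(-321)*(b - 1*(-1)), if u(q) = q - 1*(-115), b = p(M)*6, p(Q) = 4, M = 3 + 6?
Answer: -5150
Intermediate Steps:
M = 9
b = 24 (b = 4*6 = 24)
u(q) = 115 + q (u(q) = q + 115 = 115 + q)
u(-321)*(b - 1*(-1)) = (115 - 321)*(24 - 1*(-1)) = -206*(24 + 1) = -206*25 = -5150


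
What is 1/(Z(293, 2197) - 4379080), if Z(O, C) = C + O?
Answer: -1/4376590 ≈ -2.2849e-7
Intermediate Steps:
1/(Z(293, 2197) - 4379080) = 1/((2197 + 293) - 4379080) = 1/(2490 - 4379080) = 1/(-4376590) = -1/4376590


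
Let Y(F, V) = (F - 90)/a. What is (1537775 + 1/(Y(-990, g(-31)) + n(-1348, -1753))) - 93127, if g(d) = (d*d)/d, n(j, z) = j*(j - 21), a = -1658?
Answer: 2210090535985853/1529847088 ≈ 1.4446e+6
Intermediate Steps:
n(j, z) = j*(-21 + j)
g(d) = d (g(d) = d**2/d = d)
Y(F, V) = 45/829 - F/1658 (Y(F, V) = (F - 90)/(-1658) = (-90 + F)*(-1/1658) = 45/829 - F/1658)
(1537775 + 1/(Y(-990, g(-31)) + n(-1348, -1753))) - 93127 = (1537775 + 1/((45/829 - 1/1658*(-990)) - 1348*(-21 - 1348))) - 93127 = (1537775 + 1/((45/829 + 495/829) - 1348*(-1369))) - 93127 = (1537775 + 1/(540/829 + 1845412)) - 93127 = (1537775 + 1/(1529847088/829)) - 93127 = (1537775 + 829/1529847088) - 93127 = 2352560605750029/1529847088 - 93127 = 2210090535985853/1529847088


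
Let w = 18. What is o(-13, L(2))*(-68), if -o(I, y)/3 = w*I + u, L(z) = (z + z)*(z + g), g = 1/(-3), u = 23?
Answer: -43044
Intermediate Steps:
g = -1/3 ≈ -0.33333
L(z) = 2*z*(-1/3 + z) (L(z) = (z + z)*(z - 1/3) = (2*z)*(-1/3 + z) = 2*z*(-1/3 + z))
o(I, y) = -69 - 54*I (o(I, y) = -3*(18*I + 23) = -3*(23 + 18*I) = -69 - 54*I)
o(-13, L(2))*(-68) = (-69 - 54*(-13))*(-68) = (-69 + 702)*(-68) = 633*(-68) = -43044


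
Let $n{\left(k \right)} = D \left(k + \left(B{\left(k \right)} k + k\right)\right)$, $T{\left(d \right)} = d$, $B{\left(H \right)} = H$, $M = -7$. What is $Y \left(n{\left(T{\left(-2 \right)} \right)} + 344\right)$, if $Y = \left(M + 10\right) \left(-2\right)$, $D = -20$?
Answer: $-2064$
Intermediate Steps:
$Y = -6$ ($Y = \left(-7 + 10\right) \left(-2\right) = 3 \left(-2\right) = -6$)
$n{\left(k \right)} = - 40 k - 20 k^{2}$ ($n{\left(k \right)} = - 20 \left(k + \left(k k + k\right)\right) = - 20 \left(k + \left(k^{2} + k\right)\right) = - 20 \left(k + \left(k + k^{2}\right)\right) = - 20 \left(k^{2} + 2 k\right) = - 40 k - 20 k^{2}$)
$Y \left(n{\left(T{\left(-2 \right)} \right)} + 344\right) = - 6 \left(\left(-20\right) \left(-2\right) \left(2 - 2\right) + 344\right) = - 6 \left(\left(-20\right) \left(-2\right) 0 + 344\right) = - 6 \left(0 + 344\right) = \left(-6\right) 344 = -2064$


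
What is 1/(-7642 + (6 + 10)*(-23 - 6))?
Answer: -1/8106 ≈ -0.00012337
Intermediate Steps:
1/(-7642 + (6 + 10)*(-23 - 6)) = 1/(-7642 + 16*(-29)) = 1/(-7642 - 464) = 1/(-8106) = -1/8106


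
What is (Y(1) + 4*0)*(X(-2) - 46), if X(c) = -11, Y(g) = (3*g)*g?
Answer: -171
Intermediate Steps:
Y(g) = 3*g**2
(Y(1) + 4*0)*(X(-2) - 46) = (3*1**2 + 4*0)*(-11 - 46) = (3*1 + 0)*(-57) = (3 + 0)*(-57) = 3*(-57) = -171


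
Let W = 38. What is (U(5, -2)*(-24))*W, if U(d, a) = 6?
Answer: -5472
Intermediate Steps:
(U(5, -2)*(-24))*W = (6*(-24))*38 = -144*38 = -5472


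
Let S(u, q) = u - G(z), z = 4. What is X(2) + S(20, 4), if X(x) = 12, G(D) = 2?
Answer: 30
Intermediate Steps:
S(u, q) = -2 + u (S(u, q) = u - 1*2 = u - 2 = -2 + u)
X(2) + S(20, 4) = 12 + (-2 + 20) = 12 + 18 = 30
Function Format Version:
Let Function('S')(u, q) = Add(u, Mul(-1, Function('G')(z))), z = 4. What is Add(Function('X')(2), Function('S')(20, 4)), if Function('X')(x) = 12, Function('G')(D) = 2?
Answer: 30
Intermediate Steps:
Function('S')(u, q) = Add(-2, u) (Function('S')(u, q) = Add(u, Mul(-1, 2)) = Add(u, -2) = Add(-2, u))
Add(Function('X')(2), Function('S')(20, 4)) = Add(12, Add(-2, 20)) = Add(12, 18) = 30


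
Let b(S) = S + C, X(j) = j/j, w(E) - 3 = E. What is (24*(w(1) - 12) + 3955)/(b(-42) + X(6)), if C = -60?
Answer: -3763/101 ≈ -37.257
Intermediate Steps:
w(E) = 3 + E
X(j) = 1
b(S) = -60 + S (b(S) = S - 60 = -60 + S)
(24*(w(1) - 12) + 3955)/(b(-42) + X(6)) = (24*((3 + 1) - 12) + 3955)/((-60 - 42) + 1) = (24*(4 - 12) + 3955)/(-102 + 1) = (24*(-8) + 3955)/(-101) = (-192 + 3955)*(-1/101) = 3763*(-1/101) = -3763/101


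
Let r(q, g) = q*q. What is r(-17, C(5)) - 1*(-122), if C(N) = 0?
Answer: 411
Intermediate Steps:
r(q, g) = q²
r(-17, C(5)) - 1*(-122) = (-17)² - 1*(-122) = 289 + 122 = 411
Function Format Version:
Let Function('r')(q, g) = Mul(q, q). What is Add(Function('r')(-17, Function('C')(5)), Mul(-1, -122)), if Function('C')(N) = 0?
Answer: 411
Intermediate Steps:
Function('r')(q, g) = Pow(q, 2)
Add(Function('r')(-17, Function('C')(5)), Mul(-1, -122)) = Add(Pow(-17, 2), Mul(-1, -122)) = Add(289, 122) = 411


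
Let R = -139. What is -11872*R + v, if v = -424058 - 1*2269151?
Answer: -1043001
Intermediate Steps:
v = -2693209 (v = -424058 - 2269151 = -2693209)
-11872*R + v = -11872*(-139) - 2693209 = 1650208 - 2693209 = -1043001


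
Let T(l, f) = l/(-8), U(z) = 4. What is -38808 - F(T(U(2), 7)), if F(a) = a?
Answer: -77615/2 ≈ -38808.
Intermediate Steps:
T(l, f) = -l/8 (T(l, f) = l*(-⅛) = -l/8)
-38808 - F(T(U(2), 7)) = -38808 - (-1)*4/8 = -38808 - 1*(-½) = -38808 + ½ = -77615/2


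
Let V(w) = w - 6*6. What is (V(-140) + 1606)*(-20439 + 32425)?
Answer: 17139980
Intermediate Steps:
V(w) = -36 + w (V(w) = w - 36 = -36 + w)
(V(-140) + 1606)*(-20439 + 32425) = ((-36 - 140) + 1606)*(-20439 + 32425) = (-176 + 1606)*11986 = 1430*11986 = 17139980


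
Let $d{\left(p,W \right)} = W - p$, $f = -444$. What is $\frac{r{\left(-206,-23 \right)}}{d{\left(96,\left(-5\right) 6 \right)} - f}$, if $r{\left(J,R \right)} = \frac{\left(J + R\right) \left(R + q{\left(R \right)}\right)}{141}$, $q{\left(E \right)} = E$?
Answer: $\frac{5267}{22419} \approx 0.23493$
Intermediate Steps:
$r{\left(J,R \right)} = \frac{2 R \left(J + R\right)}{141}$ ($r{\left(J,R \right)} = \frac{\left(J + R\right) \left(R + R\right)}{141} = \left(J + R\right) 2 R \frac{1}{141} = 2 R \left(J + R\right) \frac{1}{141} = \frac{2 R \left(J + R\right)}{141}$)
$\frac{r{\left(-206,-23 \right)}}{d{\left(96,\left(-5\right) 6 \right)} - f} = \frac{\frac{2}{141} \left(-23\right) \left(-206 - 23\right)}{\left(\left(-5\right) 6 - 96\right) - -444} = \frac{\frac{2}{141} \left(-23\right) \left(-229\right)}{\left(-30 - 96\right) + 444} = \frac{10534}{141 \left(-126 + 444\right)} = \frac{10534}{141 \cdot 318} = \frac{10534}{141} \cdot \frac{1}{318} = \frac{5267}{22419}$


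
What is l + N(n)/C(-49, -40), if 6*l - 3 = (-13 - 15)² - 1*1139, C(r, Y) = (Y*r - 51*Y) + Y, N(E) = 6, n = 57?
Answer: -38719/660 ≈ -58.665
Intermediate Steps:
C(r, Y) = -50*Y + Y*r (C(r, Y) = (-51*Y + Y*r) + Y = -50*Y + Y*r)
l = -176/3 (l = ½ + ((-13 - 15)² - 1*1139)/6 = ½ + ((-28)² - 1139)/6 = ½ + (784 - 1139)/6 = ½ + (⅙)*(-355) = ½ - 355/6 = -176/3 ≈ -58.667)
l + N(n)/C(-49, -40) = -176/3 + 6/((-40*(-50 - 49))) = -176/3 + 6/((-40*(-99))) = -176/3 + 6/3960 = -176/3 + 6*(1/3960) = -176/3 + 1/660 = -38719/660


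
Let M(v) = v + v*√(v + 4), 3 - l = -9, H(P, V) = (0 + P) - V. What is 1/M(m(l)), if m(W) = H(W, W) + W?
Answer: 1/60 ≈ 0.016667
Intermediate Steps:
H(P, V) = P - V
l = 12 (l = 3 - 1*(-9) = 3 + 9 = 12)
m(W) = W (m(W) = (W - W) + W = 0 + W = W)
M(v) = v + v*√(4 + v)
1/M(m(l)) = 1/(12*(1 + √(4 + 12))) = 1/(12*(1 + √16)) = 1/(12*(1 + 4)) = 1/(12*5) = 1/60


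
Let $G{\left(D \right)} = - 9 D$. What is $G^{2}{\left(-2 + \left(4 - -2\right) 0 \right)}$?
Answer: $324$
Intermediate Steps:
$G^{2}{\left(-2 + \left(4 - -2\right) 0 \right)} = \left(- 9 \left(-2 + \left(4 - -2\right) 0\right)\right)^{2} = \left(- 9 \left(-2 + \left(4 + 2\right) 0\right)\right)^{2} = \left(- 9 \left(-2 + 6 \cdot 0\right)\right)^{2} = \left(- 9 \left(-2 + 0\right)\right)^{2} = \left(\left(-9\right) \left(-2\right)\right)^{2} = 18^{2} = 324$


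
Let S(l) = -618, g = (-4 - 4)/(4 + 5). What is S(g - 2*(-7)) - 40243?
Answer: -40861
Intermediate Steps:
g = -8/9 ≈ -0.88889
S(g - 2*(-7)) - 40243 = -618 - 40243 = -40861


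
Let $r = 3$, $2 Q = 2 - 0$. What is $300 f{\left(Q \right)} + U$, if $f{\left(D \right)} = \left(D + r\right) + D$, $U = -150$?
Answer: $1350$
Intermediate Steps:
$Q = 1$ ($Q = \frac{2 - 0}{2} = \frac{2 + 0}{2} = \frac{1}{2} \cdot 2 = 1$)
$f{\left(D \right)} = 3 + 2 D$ ($f{\left(D \right)} = \left(D + 3\right) + D = \left(3 + D\right) + D = 3 + 2 D$)
$300 f{\left(Q \right)} + U = 300 \left(3 + 2 \cdot 1\right) - 150 = 300 \left(3 + 2\right) - 150 = 300 \cdot 5 - 150 = 1500 - 150 = 1350$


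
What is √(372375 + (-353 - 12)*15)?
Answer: 10*√3669 ≈ 605.72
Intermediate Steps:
√(372375 + (-353 - 12)*15) = √(372375 - 365*15) = √(372375 - 5475) = √366900 = 10*√3669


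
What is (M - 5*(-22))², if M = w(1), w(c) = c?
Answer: 12321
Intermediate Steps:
M = 1
(M - 5*(-22))² = (1 - 5*(-22))² = (1 + 110)² = 111² = 12321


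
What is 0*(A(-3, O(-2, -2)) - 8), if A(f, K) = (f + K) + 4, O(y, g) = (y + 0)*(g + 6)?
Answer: 0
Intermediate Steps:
O(y, g) = y*(6 + g)
A(f, K) = 4 + K + f (A(f, K) = (K + f) + 4 = 4 + K + f)
0*(A(-3, O(-2, -2)) - 8) = 0*((4 - 2*(6 - 2) - 3) - 8) = 0*((4 - 2*4 - 3) - 8) = 0*((4 - 8 - 3) - 8) = 0*(-7 - 8) = 0*(-15) = 0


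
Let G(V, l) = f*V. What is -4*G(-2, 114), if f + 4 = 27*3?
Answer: 616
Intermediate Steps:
f = 77 (f = -4 + 27*3 = -4 + 81 = 77)
G(V, l) = 77*V
-4*G(-2, 114) = -308*(-2) = -4*(-154) = 616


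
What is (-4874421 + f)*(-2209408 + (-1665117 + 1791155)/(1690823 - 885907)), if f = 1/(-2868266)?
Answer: 731290607891132299063295/67903329284 ≈ 1.0770e+13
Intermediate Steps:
f = -1/2868266 ≈ -3.4864e-7
(-4874421 + f)*(-2209408 + (-1665117 + 1791155)/(1690823 - 885907)) = (-4874421 - 1/2868266)*(-2209408 + (-1665117 + 1791155)/(1690823 - 885907)) = -13981136023987*(-2209408 + 126038/804916)/2868266 = -13981136023987*(-2209408 + 126038*(1/804916))/2868266 = -13981136023987*(-2209408 + 3707/23674)/2868266 = -13981136023987/2868266*(-52305521285/23674) = 731290607891132299063295/67903329284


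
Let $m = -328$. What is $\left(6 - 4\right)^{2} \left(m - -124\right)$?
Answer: $-816$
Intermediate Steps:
$\left(6 - 4\right)^{2} \left(m - -124\right) = \left(6 - 4\right)^{2} \left(-328 - -124\right) = 2^{2} \left(-328 + 124\right) = 4 \left(-204\right) = -816$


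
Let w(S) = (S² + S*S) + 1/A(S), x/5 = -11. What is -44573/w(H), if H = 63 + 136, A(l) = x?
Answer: -2451515/4356109 ≈ -0.56278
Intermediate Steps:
x = -55 (x = 5*(-11) = -55)
A(l) = -55
H = 199
w(S) = -1/55 + 2*S² (w(S) = (S² + S*S) + 1/(-55) = (S² + S²) - 1/55 = 2*S² - 1/55 = -1/55 + 2*S²)
-44573/w(H) = -44573/(-1/55 + 2*199²) = -44573/(-1/55 + 2*39601) = -44573/(-1/55 + 79202) = -44573/4356109/55 = -44573*55/4356109 = -2451515/4356109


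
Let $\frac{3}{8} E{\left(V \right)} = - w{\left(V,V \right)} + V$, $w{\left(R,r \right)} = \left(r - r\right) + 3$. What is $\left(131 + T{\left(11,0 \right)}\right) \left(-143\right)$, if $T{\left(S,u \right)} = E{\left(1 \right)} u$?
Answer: $-18733$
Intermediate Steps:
$w{\left(R,r \right)} = 3$ ($w{\left(R,r \right)} = 0 + 3 = 3$)
$E{\left(V \right)} = -8 + \frac{8 V}{3}$ ($E{\left(V \right)} = \frac{8 \left(\left(-1\right) 3 + V\right)}{3} = \frac{8 \left(-3 + V\right)}{3} = -8 + \frac{8 V}{3}$)
$T{\left(S,u \right)} = - \frac{16 u}{3}$ ($T{\left(S,u \right)} = \left(-8 + \frac{8}{3} \cdot 1\right) u = \left(-8 + \frac{8}{3}\right) u = - \frac{16 u}{3}$)
$\left(131 + T{\left(11,0 \right)}\right) \left(-143\right) = \left(131 - 0\right) \left(-143\right) = \left(131 + 0\right) \left(-143\right) = 131 \left(-143\right) = -18733$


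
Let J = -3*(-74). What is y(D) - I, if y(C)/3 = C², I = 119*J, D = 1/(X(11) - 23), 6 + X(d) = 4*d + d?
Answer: -17858565/676 ≈ -26418.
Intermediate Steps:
X(d) = -6 + 5*d (X(d) = -6 + (4*d + d) = -6 + 5*d)
D = 1/26 (D = 1/((-6 + 5*11) - 23) = 1/((-6 + 55) - 23) = 1/(49 - 23) = 1/26 ≈ 0.038462)
J = 222
I = 26418 (I = 119*222 = 26418)
y(C) = 3*C²
y(D) - I = 3*(1/26)² - 1*26418 = 3*(1/676) - 26418 = 3/676 - 26418 = -17858565/676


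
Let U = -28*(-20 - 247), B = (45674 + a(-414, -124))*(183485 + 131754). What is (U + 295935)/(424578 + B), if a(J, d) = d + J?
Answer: 15969/748897478 ≈ 2.1323e-5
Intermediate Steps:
a(J, d) = J + d
B = 14228627504 (B = (45674 + (-414 - 124))*(183485 + 131754) = (45674 - 538)*315239 = 45136*315239 = 14228627504)
U = 7476 (U = -28*(-267) = 7476)
(U + 295935)/(424578 + B) = (7476 + 295935)/(424578 + 14228627504) = 303411/14229052082 = 303411*(1/14229052082) = 15969/748897478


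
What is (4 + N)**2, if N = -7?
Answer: 9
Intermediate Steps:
(4 + N)**2 = (4 - 7)**2 = (-3)**2 = 9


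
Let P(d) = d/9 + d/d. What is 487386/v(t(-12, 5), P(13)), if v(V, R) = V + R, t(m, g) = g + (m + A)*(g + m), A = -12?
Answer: 4386474/1579 ≈ 2778.0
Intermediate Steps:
P(d) = 1 + d/9 (P(d) = d*(1/9) + 1 = d/9 + 1 = 1 + d/9)
t(m, g) = g + (-12 + m)*(g + m) (t(m, g) = g + (m - 12)*(g + m) = g + (-12 + m)*(g + m))
v(V, R) = R + V
487386/v(t(-12, 5), P(13)) = 487386/((1 + (1/9)*13) + ((-12)**2 - 12*(-12) - 11*5 + 5*(-12))) = 487386/((1 + 13/9) + (144 + 144 - 55 - 60)) = 487386/(22/9 + 173) = 487386/(1579/9) = 487386*(9/1579) = 4386474/1579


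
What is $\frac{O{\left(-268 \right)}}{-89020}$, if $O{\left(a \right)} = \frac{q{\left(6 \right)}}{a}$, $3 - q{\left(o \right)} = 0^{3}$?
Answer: $\frac{3}{23857360} \approx 1.2575 \cdot 10^{-7}$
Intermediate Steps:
$q{\left(o \right)} = 3$ ($q{\left(o \right)} = 3 - 0^{3} = 3 - 0 = 3 + 0 = 3$)
$O{\left(a \right)} = \frac{3}{a}$
$\frac{O{\left(-268 \right)}}{-89020} = \frac{3 \frac{1}{-268}}{-89020} = 3 \left(- \frac{1}{268}\right) \left(- \frac{1}{89020}\right) = \left(- \frac{3}{268}\right) \left(- \frac{1}{89020}\right) = \frac{3}{23857360}$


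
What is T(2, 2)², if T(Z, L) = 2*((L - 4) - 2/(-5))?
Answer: 256/25 ≈ 10.240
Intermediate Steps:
T(Z, L) = -36/5 + 2*L (T(Z, L) = 2*((-4 + L) - 2*(-⅕)) = 2*((-4 + L) + ⅖) = 2*(-18/5 + L) = -36/5 + 2*L)
T(2, 2)² = (-36/5 + 2*2)² = (-36/5 + 4)² = (-16/5)² = 256/25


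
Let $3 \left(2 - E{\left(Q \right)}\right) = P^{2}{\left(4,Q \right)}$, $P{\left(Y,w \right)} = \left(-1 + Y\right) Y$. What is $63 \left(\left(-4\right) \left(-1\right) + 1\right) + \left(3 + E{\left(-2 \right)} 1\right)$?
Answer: $272$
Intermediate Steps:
$P{\left(Y,w \right)} = Y \left(-1 + Y\right)$
$E{\left(Q \right)} = -46$ ($E{\left(Q \right)} = 2 - \frac{\left(4 \left(-1 + 4\right)\right)^{2}}{3} = 2 - \frac{\left(4 \cdot 3\right)^{2}}{3} = 2 - \frac{12^{2}}{3} = 2 - 48 = -46$)
$63 \left(\left(-4\right) \left(-1\right) + 1\right) + \left(3 + E{\left(-2 \right)} 1\right) = 63 \left(\left(-4\right) \left(-1\right) + 1\right) + \left(3 - 46\right) = 63 \left(4 + 1\right) + \left(3 - 46\right) = 63 \cdot 5 - 43 = 315 - 43 = 272$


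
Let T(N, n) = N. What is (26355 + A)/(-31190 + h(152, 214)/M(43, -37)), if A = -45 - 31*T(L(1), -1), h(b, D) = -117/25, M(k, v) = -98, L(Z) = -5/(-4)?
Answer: -128729125/152830766 ≈ -0.84230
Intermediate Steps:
L(Z) = 5/4 (L(Z) = -5*(-1/4) = 5/4)
h(b, D) = -117/25 (h(b, D) = -117*1/25 = -117/25)
A = -335/4 (A = -45 - 31*5/4 = -45 - 155/4 = -335/4 ≈ -83.750)
(26355 + A)/(-31190 + h(152, 214)/M(43, -37)) = (26355 - 335/4)/(-31190 - 117/25/(-98)) = 105085/(4*(-31190 - 117/25*(-1/98))) = 105085/(4*(-31190 + 117/2450)) = 105085/(4*(-76415383/2450)) = (105085/4)*(-2450/76415383) = -128729125/152830766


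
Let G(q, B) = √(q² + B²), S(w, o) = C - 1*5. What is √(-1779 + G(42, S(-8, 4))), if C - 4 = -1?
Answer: √(-1779 + 2*√442) ≈ 41.677*I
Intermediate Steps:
C = 3 (C = 4 - 1 = 3)
S(w, o) = -2 (S(w, o) = 3 - 1*5 = 3 - 5 = -2)
G(q, B) = √(B² + q²)
√(-1779 + G(42, S(-8, 4))) = √(-1779 + √((-2)² + 42²)) = √(-1779 + √(4 + 1764)) = √(-1779 + √1768) = √(-1779 + 2*√442)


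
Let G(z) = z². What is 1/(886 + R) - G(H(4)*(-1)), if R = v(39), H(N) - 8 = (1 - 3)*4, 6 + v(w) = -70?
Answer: 1/810 ≈ 0.0012346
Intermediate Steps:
v(w) = -76 (v(w) = -6 - 70 = -76)
H(N) = 0 (H(N) = 8 + (1 - 3)*4 = 8 - 2*4 = 8 - 8 = 0)
R = -76
1/(886 + R) - G(H(4)*(-1)) = 1/(886 - 76) - (0*(-1))² = 1/810 - 1*0² = 1/810 - 1*0 = 1/810 + 0 = 1/810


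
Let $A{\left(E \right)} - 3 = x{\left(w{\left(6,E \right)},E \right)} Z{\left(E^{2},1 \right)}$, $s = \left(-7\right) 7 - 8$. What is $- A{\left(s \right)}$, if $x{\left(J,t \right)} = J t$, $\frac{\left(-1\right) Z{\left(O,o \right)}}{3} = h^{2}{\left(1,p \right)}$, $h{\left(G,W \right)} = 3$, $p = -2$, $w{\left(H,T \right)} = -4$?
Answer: $6153$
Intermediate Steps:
$Z{\left(O,o \right)} = -27$ ($Z{\left(O,o \right)} = - 3 \cdot 3^{2} = \left(-3\right) 9 = -27$)
$s = -57$ ($s = -49 - 8 = -57$)
$A{\left(E \right)} = 3 + 108 E$ ($A{\left(E \right)} = 3 + - 4 E \left(-27\right) = 3 + 108 E$)
$- A{\left(s \right)} = - (3 + 108 \left(-57\right)) = - (3 - 6156) = \left(-1\right) \left(-6153\right) = 6153$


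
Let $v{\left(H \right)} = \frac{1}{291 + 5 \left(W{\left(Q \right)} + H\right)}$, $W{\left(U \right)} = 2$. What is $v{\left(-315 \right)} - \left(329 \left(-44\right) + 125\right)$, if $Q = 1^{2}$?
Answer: $\frac{18283173}{1274} \approx 14351.0$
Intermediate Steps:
$Q = 1$
$v{\left(H \right)} = \frac{1}{301 + 5 H}$ ($v{\left(H \right)} = \frac{1}{291 + 5 \left(2 + H\right)} = \frac{1}{291 + \left(10 + 5 H\right)} = \frac{1}{301 + 5 H}$)
$v{\left(-315 \right)} - \left(329 \left(-44\right) + 125\right) = \frac{1}{301 + 5 \left(-315\right)} - \left(329 \left(-44\right) + 125\right) = \frac{1}{301 - 1575} - \left(-14476 + 125\right) = \frac{1}{-1274} - -14351 = - \frac{1}{1274} + 14351 = \frac{18283173}{1274}$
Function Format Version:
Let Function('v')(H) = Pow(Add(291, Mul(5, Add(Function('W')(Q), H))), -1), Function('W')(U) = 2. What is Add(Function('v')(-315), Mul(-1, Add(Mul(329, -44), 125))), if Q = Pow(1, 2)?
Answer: Rational(18283173, 1274) ≈ 14351.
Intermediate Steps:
Q = 1
Function('v')(H) = Pow(Add(301, Mul(5, H)), -1) (Function('v')(H) = Pow(Add(291, Mul(5, Add(2, H))), -1) = Pow(Add(291, Add(10, Mul(5, H))), -1) = Pow(Add(301, Mul(5, H)), -1))
Add(Function('v')(-315), Mul(-1, Add(Mul(329, -44), 125))) = Add(Pow(Add(301, Mul(5, -315)), -1), Mul(-1, Add(Mul(329, -44), 125))) = Add(Pow(Add(301, -1575), -1), Mul(-1, Add(-14476, 125))) = Add(Pow(-1274, -1), Mul(-1, -14351)) = Add(Rational(-1, 1274), 14351) = Rational(18283173, 1274)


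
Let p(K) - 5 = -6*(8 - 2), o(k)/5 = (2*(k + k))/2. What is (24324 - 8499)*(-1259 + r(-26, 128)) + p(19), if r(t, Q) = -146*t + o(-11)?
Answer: 38407244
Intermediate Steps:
o(k) = 10*k (o(k) = 5*((2*(k + k))/2) = 5*((2*(2*k))*(½)) = 5*((4*k)*(½)) = 5*(2*k) = 10*k)
r(t, Q) = -110 - 146*t (r(t, Q) = -146*t + 10*(-11) = -146*t - 110 = -110 - 146*t)
p(K) = -31 (p(K) = 5 - 6*(8 - 2) = 5 - 6*6 = 5 - 36 = -31)
(24324 - 8499)*(-1259 + r(-26, 128)) + p(19) = (24324 - 8499)*(-1259 + (-110 - 146*(-26))) - 31 = 15825*(-1259 + (-110 + 3796)) - 31 = 15825*(-1259 + 3686) - 31 = 15825*2427 - 31 = 38407275 - 31 = 38407244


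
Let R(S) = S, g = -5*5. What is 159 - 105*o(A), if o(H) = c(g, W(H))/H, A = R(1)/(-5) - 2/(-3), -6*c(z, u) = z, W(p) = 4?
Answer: -1557/2 ≈ -778.50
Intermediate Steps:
g = -25
c(z, u) = -z/6
A = 7/15 (A = 1/(-5) - 2/(-3) = 1*(-1/5) - 2*(-1/3) = -1/5 + 2/3 = 7/15 ≈ 0.46667)
o(H) = 25/(6*H) (o(H) = (-1/6*(-25))/H = 25/(6*H))
159 - 105*o(A) = 159 - 875/(2*7/15) = 159 - 875*15/(2*7) = 159 - 105*125/14 = 159 - 1875/2 = -1557/2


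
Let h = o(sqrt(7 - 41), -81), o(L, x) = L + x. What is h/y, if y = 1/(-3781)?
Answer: 306261 - 3781*I*sqrt(34) ≈ 3.0626e+5 - 22047.0*I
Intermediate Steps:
y = -1/3781 ≈ -0.00026448
h = -81 + I*sqrt(34) (h = sqrt(7 - 41) - 81 = sqrt(-34) - 81 = I*sqrt(34) - 81 = -81 + I*sqrt(34) ≈ -81.0 + 5.831*I)
h/y = (-81 + I*sqrt(34))/(-1/3781) = (-81 + I*sqrt(34))*(-3781) = 306261 - 3781*I*sqrt(34)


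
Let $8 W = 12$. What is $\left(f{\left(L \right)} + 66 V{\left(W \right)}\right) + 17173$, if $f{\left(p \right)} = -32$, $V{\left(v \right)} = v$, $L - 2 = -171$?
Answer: $17240$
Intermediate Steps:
$W = \frac{3}{2}$ ($W = \frac{1}{8} \cdot 12 = \frac{3}{2} \approx 1.5$)
$L = -169$ ($L = 2 - 171 = -169$)
$\left(f{\left(L \right)} + 66 V{\left(W \right)}\right) + 17173 = \left(-32 + 66 \cdot \frac{3}{2}\right) + 17173 = \left(-32 + 99\right) + 17173 = 67 + 17173 = 17240$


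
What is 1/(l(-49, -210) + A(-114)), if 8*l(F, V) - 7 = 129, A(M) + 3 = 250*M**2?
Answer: 1/3249014 ≈ 3.0779e-7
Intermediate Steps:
A(M) = -3 + 250*M**2
l(F, V) = 17 (l(F, V) = 7/8 + (1/8)*129 = 7/8 + 129/8 = 17)
1/(l(-49, -210) + A(-114)) = 1/(17 + (-3 + 250*(-114)**2)) = 1/(17 + (-3 + 250*12996)) = 1/(17 + (-3 + 3249000)) = 1/(17 + 3248997) = 1/3249014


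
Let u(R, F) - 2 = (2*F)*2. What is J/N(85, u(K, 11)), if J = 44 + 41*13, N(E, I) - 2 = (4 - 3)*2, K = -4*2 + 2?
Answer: 577/4 ≈ 144.25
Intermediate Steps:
K = -6 (K = -8 + 2 = -6)
u(R, F) = 2 + 4*F (u(R, F) = 2 + (2*F)*2 = 2 + 4*F)
N(E, I) = 4 (N(E, I) = 2 + (4 - 3)*2 = 2 + 1*2 = 2 + 2 = 4)
J = 577 (J = 44 + 533 = 577)
J/N(85, u(K, 11)) = 577/4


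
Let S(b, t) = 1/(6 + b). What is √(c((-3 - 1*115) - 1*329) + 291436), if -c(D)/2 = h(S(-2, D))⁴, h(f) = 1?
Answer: √291434 ≈ 539.85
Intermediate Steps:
c(D) = -2 (c(D) = -2*1⁴ = -2*1 = -2)
√(c((-3 - 1*115) - 1*329) + 291436) = √(-2 + 291436) = √291434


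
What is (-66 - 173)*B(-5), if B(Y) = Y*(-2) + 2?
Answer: -2868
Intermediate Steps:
B(Y) = 2 - 2*Y (B(Y) = -2*Y + 2 = 2 - 2*Y)
(-66 - 173)*B(-5) = (-66 - 173)*(2 - 2*(-5)) = -239*(2 + 10) = -239*12 = -2868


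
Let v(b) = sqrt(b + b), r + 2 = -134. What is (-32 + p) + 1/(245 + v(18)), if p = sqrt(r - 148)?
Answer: -8031/251 + 2*I*sqrt(71) ≈ -31.996 + 16.852*I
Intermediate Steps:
r = -136 (r = -2 - 134 = -136)
v(b) = sqrt(2)*sqrt(b) (v(b) = sqrt(2*b) = sqrt(2)*sqrt(b))
p = 2*I*sqrt(71) (p = sqrt(-136 - 148) = sqrt(-284) = 2*I*sqrt(71) ≈ 16.852*I)
(-32 + p) + 1/(245 + v(18)) = (-32 + 2*I*sqrt(71)) + 1/(245 + sqrt(2)*sqrt(18)) = (-32 + 2*I*sqrt(71)) + 1/(245 + sqrt(2)*(3*sqrt(2))) = (-32 + 2*I*sqrt(71)) + 1/(245 + 6) = (-32 + 2*I*sqrt(71)) + 1/251 = -8031/251 + 2*I*sqrt(71)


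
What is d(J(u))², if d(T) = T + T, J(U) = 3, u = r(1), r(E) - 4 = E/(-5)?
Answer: 36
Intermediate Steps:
r(E) = 4 - E/5 (r(E) = 4 + E/(-5) = 4 + E*(-⅕) = 4 - E/5)
u = 19/5 (u = 4 - ⅕*1 = 4 - ⅕ = 19/5 ≈ 3.8000)
d(T) = 2*T
d(J(u))² = (2*3)² = 6² = 36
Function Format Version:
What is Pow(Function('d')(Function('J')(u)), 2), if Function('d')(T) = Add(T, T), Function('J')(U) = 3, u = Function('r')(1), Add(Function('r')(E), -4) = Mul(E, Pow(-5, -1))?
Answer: 36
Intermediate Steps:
Function('r')(E) = Add(4, Mul(Rational(-1, 5), E)) (Function('r')(E) = Add(4, Mul(E, Pow(-5, -1))) = Add(4, Mul(E, Rational(-1, 5))) = Add(4, Mul(Rational(-1, 5), E)))
u = Rational(19, 5) (u = Add(4, Mul(Rational(-1, 5), 1)) = Add(4, Rational(-1, 5)) = Rational(19, 5) ≈ 3.8000)
Function('d')(T) = Mul(2, T)
Pow(Function('d')(Function('J')(u)), 2) = Pow(Mul(2, 3), 2) = Pow(6, 2) = 36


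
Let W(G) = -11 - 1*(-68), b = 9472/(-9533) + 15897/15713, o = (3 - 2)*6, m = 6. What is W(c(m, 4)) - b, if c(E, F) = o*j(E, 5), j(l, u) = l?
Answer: 8535433088/149792029 ≈ 56.982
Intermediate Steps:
o = 6 (o = 1*6 = 6)
b = 2712565/149792029 (b = 9472*(-1/9533) + 15897*(1/15713) = -9472/9533 + 15897/15713 = 2712565/149792029 ≈ 0.018109)
c(E, F) = 6*E
W(G) = 57 (W(G) = -11 + 68 = 57)
W(c(m, 4)) - b = 57 - 1*2712565/149792029 = 57 - 2712565/149792029 = 8535433088/149792029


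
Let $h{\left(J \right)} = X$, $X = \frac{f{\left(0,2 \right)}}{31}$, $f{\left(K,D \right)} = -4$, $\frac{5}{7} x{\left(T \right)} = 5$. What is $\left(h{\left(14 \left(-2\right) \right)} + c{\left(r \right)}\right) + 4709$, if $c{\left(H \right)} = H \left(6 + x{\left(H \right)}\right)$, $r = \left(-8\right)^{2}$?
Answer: $\frac{171767}{31} \approx 5540.9$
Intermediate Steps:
$x{\left(T \right)} = 7$ ($x{\left(T \right)} = \frac{7}{5} \cdot 5 = 7$)
$r = 64$
$X = - \frac{4}{31} \approx -0.12903$
$h{\left(J \right)} = - \frac{4}{31}$
$c{\left(H \right)} = 13 H$ ($c{\left(H \right)} = H \left(6 + 7\right) = H 13 = 13 H$)
$\left(h{\left(14 \left(-2\right) \right)} + c{\left(r \right)}\right) + 4709 = \left(- \frac{4}{31} + 13 \cdot 64\right) + 4709 = \left(- \frac{4}{31} + 832\right) + 4709 = \frac{25788}{31} + 4709 = \frac{171767}{31}$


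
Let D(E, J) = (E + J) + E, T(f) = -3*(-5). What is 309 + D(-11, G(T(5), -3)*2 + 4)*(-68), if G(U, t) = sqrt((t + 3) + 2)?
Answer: 1533 - 136*sqrt(2) ≈ 1340.7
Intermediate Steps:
T(f) = 15
G(U, t) = sqrt(5 + t) (G(U, t) = sqrt((3 + t) + 2) = sqrt(5 + t))
D(E, J) = J + 2*E
309 + D(-11, G(T(5), -3)*2 + 4)*(-68) = 309 + ((sqrt(5 - 3)*2 + 4) + 2*(-11))*(-68) = 309 + ((sqrt(2)*2 + 4) - 22)*(-68) = 309 + ((2*sqrt(2) + 4) - 22)*(-68) = 309 + ((4 + 2*sqrt(2)) - 22)*(-68) = 309 + (-18 + 2*sqrt(2))*(-68) = 309 + (1224 - 136*sqrt(2)) = 1533 - 136*sqrt(2)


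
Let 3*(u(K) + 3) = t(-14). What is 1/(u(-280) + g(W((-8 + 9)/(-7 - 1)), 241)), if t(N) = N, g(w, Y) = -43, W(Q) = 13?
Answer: -3/152 ≈ -0.019737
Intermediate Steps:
u(K) = -23/3 (u(K) = -3 + (⅓)*(-14) = -3 - 14/3 = -23/3)
1/(u(-280) + g(W((-8 + 9)/(-7 - 1)), 241)) = 1/(-23/3 - 43) = 1/(-152/3) = -3/152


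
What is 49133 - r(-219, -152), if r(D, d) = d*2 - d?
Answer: 49285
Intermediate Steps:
r(D, d) = d (r(D, d) = 2*d - d = d)
49133 - r(-219, -152) = 49133 - 1*(-152) = 49133 + 152 = 49285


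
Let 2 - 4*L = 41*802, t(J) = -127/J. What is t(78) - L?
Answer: 641033/78 ≈ 8218.4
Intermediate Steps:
L = -8220 (L = 1/2 - 41*802/4 = 1/2 - 1/4*32882 = 1/2 - 16441/2 = -8220)
t(78) - L = -127/78 - 1*(-8220) = -127*1/78 + 8220 = -127/78 + 8220 = 641033/78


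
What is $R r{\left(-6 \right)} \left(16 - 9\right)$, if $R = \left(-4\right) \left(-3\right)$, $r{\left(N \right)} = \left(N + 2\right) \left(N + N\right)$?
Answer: $4032$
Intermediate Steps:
$r{\left(N \right)} = 2 N \left(2 + N\right)$ ($r{\left(N \right)} = \left(2 + N\right) 2 N = 2 N \left(2 + N\right)$)
$R = 12$
$R r{\left(-6 \right)} \left(16 - 9\right) = 12 \cdot 2 \left(-6\right) \left(2 - 6\right) \left(16 - 9\right) = 12 \cdot 2 \left(-6\right) \left(-4\right) 7 = 12 \cdot 48 \cdot 7 = 576 \cdot 7 = 4032$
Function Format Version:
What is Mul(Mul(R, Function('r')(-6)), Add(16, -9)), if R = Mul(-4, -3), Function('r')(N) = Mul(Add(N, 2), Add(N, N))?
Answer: 4032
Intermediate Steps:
Function('r')(N) = Mul(2, N, Add(2, N)) (Function('r')(N) = Mul(Add(2, N), Mul(2, N)) = Mul(2, N, Add(2, N)))
R = 12
Mul(Mul(R, Function('r')(-6)), Add(16, -9)) = Mul(Mul(12, Mul(2, -6, Add(2, -6))), Add(16, -9)) = Mul(Mul(12, Mul(2, -6, -4)), 7) = Mul(Mul(12, 48), 7) = Mul(576, 7) = 4032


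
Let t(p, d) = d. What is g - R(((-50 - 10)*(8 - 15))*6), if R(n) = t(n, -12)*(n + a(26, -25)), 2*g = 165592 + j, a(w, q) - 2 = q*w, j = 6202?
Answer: 108361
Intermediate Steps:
a(w, q) = 2 + q*w
g = 85897 (g = (165592 + 6202)/2 = (½)*171794 = 85897)
R(n) = 7776 - 12*n (R(n) = -12*(n + (2 - 25*26)) = -12*(n + (2 - 650)) = -12*(n - 648) = -12*(-648 + n) = 7776 - 12*n)
g - R(((-50 - 10)*(8 - 15))*6) = 85897 - (7776 - 12*(-50 - 10)*(8 - 15)*6) = 85897 - (7776 - 12*(-60*(-7))*6) = 85897 - (7776 - 5040*6) = 85897 - (7776 - 12*2520) = 85897 - (7776 - 30240) = 85897 - 1*(-22464) = 85897 + 22464 = 108361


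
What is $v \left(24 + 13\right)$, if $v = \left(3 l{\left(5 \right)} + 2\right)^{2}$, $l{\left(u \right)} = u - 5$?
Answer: $148$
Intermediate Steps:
$l{\left(u \right)} = -5 + u$
$v = 4$ ($v = \left(3 \left(-5 + 5\right) + 2\right)^{2} = \left(3 \cdot 0 + 2\right)^{2} = \left(0 + 2\right)^{2} = 2^{2} = 4$)
$v \left(24 + 13\right) = 4 \left(24 + 13\right) = 4 \cdot 37 = 148$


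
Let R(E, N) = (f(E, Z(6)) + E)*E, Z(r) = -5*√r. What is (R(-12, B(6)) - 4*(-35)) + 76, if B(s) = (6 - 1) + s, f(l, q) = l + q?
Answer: 504 + 60*√6 ≈ 650.97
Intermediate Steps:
B(s) = 5 + s
R(E, N) = E*(-5*√6 + 2*E) (R(E, N) = ((E - 5*√6) + E)*E = (-5*√6 + 2*E)*E = E*(-5*√6 + 2*E))
(R(-12, B(6)) - 4*(-35)) + 76 = (-12*(-5*√6 + 2*(-12)) - 4*(-35)) + 76 = (-12*(-5*√6 - 24) + 140) + 76 = (-12*(-24 - 5*√6) + 140) + 76 = ((288 + 60*√6) + 140) + 76 = (428 + 60*√6) + 76 = 504 + 60*√6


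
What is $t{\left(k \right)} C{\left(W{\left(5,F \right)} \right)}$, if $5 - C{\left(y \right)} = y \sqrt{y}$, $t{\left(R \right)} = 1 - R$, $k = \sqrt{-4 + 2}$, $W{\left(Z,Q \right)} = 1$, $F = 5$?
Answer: $4 - 4 i \sqrt{2} \approx 4.0 - 5.6569 i$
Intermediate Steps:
$k = i \sqrt{2}$ ($k = \sqrt{-2} = i \sqrt{2} \approx 1.4142 i$)
$C{\left(y \right)} = 5 - y^{\frac{3}{2}}$ ($C{\left(y \right)} = 5 - y \sqrt{y} = 5 - y^{\frac{3}{2}}$)
$t{\left(k \right)} C{\left(W{\left(5,F \right)} \right)} = \left(1 - i \sqrt{2}\right) \left(5 - 1^{\frac{3}{2}}\right) = \left(1 - i \sqrt{2}\right) \left(5 - 1\right) = \left(1 - i \sqrt{2}\right) 4 = 4 - 4 i \sqrt{2}$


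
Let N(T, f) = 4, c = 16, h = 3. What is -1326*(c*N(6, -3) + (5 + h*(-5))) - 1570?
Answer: -73174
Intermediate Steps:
-1326*(c*N(6, -3) + (5 + h*(-5))) - 1570 = -1326*(16*4 + (5 + 3*(-5))) - 1570 = -1326*(64 + (5 - 15)) - 1570 = -1326*(64 - 10) - 1570 = -1326*54 - 1570 = -71604 - 1570 = -73174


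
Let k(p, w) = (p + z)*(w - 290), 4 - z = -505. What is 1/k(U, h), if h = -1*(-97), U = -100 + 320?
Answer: -1/140697 ≈ -7.1075e-6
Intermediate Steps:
U = 220
h = 97
z = 509 (z = 4 - 1*(-505) = 4 + 505 = 509)
k(p, w) = (-290 + w)*(509 + p) (k(p, w) = (p + 509)*(w - 290) = (509 + p)*(-290 + w) = (-290 + w)*(509 + p))
1/k(U, h) = 1/(-147610 - 290*220 + 509*97 + 220*97) = 1/(-147610 - 63800 + 49373 + 21340) = 1/(-140697) = -1/140697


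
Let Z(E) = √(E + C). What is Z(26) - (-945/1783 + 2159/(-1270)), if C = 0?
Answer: 39761/17830 + √26 ≈ 7.3290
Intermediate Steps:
Z(E) = √E (Z(E) = √(E + 0) = √E)
Z(26) - (-945/1783 + 2159/(-1270)) = √26 - (-945/1783 + 2159/(-1270)) = √26 - (-945*1/1783 + 2159*(-1/1270)) = √26 - (-945/1783 - 17/10) = √26 - 1*(-39761/17830) = √26 + 39761/17830 = 39761/17830 + √26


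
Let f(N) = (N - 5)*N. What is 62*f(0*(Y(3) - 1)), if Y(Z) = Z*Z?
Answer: 0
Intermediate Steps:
Y(Z) = Z²
f(N) = N*(-5 + N) (f(N) = (-5 + N)*N = N*(-5 + N))
62*f(0*(Y(3) - 1)) = 62*((0*(3² - 1))*(-5 + 0*(3² - 1))) = 62*((0*(9 - 1))*(-5 + 0*(9 - 1))) = 62*((0*8)*(-5 + 0*8)) = 62*(0*(-5 + 0)) = 62*(0*(-5)) = 62*0 = 0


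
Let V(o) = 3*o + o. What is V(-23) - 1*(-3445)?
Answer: 3353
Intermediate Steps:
V(o) = 4*o
V(-23) - 1*(-3445) = 4*(-23) - 1*(-3445) = -92 + 3445 = 3353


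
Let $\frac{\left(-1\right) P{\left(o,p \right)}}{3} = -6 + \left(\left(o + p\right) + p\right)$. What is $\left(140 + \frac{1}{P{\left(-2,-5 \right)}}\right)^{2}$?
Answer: $\frac{57168721}{2916} \approx 19605.0$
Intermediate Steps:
$P{\left(o,p \right)} = 18 - 6 p - 3 o$ ($P{\left(o,p \right)} = - 3 \left(-6 + \left(\left(o + p\right) + p\right)\right) = - 3 \left(-6 + \left(o + 2 p\right)\right) = - 3 \left(-6 + o + 2 p\right) = 18 - 6 p - 3 o$)
$\left(140 + \frac{1}{P{\left(-2,-5 \right)}}\right)^{2} = \left(140 + \frac{1}{18 - -30 - -6}\right)^{2} = \left(140 + \frac{1}{18 + 30 + 6}\right)^{2} = \left(140 + \frac{1}{54}\right)^{2} = \left(\frac{7561}{54}\right)^{2} = \frac{57168721}{2916}$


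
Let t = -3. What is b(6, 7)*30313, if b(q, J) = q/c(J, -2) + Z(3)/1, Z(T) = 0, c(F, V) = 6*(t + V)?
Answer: -30313/5 ≈ -6062.6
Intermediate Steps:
c(F, V) = -18 + 6*V (c(F, V) = 6*(-3 + V) = -18 + 6*V)
b(q, J) = -q/30 (b(q, J) = q/(-18 + 6*(-2)) + 0/1 = q/(-18 - 12) + 0*1 = q/(-30) + 0 = q*(-1/30) + 0 = -q/30 + 0 = -q/30)
b(6, 7)*30313 = -1/30*6*30313 = -⅕*30313 = -30313/5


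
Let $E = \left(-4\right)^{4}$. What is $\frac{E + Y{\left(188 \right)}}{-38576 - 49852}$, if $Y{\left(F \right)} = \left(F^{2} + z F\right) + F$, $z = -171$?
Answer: $- \frac{910}{22107} \approx -0.041163$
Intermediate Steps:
$E = 256$
$Y{\left(F \right)} = F^{2} - 170 F$ ($Y{\left(F \right)} = \left(F^{2} - 171 F\right) + F = F^{2} - 170 F$)
$\frac{E + Y{\left(188 \right)}}{-38576 - 49852} = \frac{256 + 188 \left(-170 + 188\right)}{-38576 - 49852} = \frac{256 + 188 \cdot 18}{-88428} = \left(256 + 3384\right) \left(- \frac{1}{88428}\right) = 3640 \left(- \frac{1}{88428}\right) = - \frac{910}{22107}$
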